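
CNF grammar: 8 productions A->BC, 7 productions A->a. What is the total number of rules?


CNF allows two rule forms:
  A -> BC (binary): 8 rules
  A -> a (terminal): 7 rules
Total = 8 + 7 = 15

15


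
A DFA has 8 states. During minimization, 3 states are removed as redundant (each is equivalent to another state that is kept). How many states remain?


Original DFA: 8 states
Redundant states removed: 3
Minimized states = original - removed
= 8 - 3
= 5

5


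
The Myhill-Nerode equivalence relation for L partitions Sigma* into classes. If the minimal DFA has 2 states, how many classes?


Myhill-Nerode theorem:
Number of equivalence classes = number of states in minimal DFA
Minimal DFA states = 2
Therefore equivalence classes = 2

2


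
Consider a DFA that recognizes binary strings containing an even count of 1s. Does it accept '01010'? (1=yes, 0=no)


DFA has 2 states: q_even (start, accept=yes) and q_odd
Processing string '01010' character by character:
  Position 0: read '0', 1-count=0 -> q_even (no change)
  Position 1: read '1', 1-count=1 -> q_odd
  Position 2: read '0', 1-count=1 -> q_odd (no change)
  Position 3: read '1', 1-count=2 -> q_even
  Position 4: read '0', 1-count=2 -> q_even (no change)
Final state: q_even, total 1s = 2 (even); the DFA requires an even count -> accept

1


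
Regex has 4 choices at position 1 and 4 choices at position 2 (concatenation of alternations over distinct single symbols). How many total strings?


First group: 4 alternatives
Second group: 4 alternatives
Concatenation: each choice from group 1 pairs with each from group 2
Total = 4 x 4 = 16

16


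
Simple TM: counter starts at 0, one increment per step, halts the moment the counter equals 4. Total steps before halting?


Counter starts at 0. Counting sequence:
  Step 1: counter = 1
  Step 2: counter = 2
  Step 3: counter = 3
  Step 4: counter = 4
Counter reached 4 -> halt
Total steps = 4

4


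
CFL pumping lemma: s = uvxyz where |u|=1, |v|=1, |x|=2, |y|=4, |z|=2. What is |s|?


|s| = |u| + |v| + |x| + |y| + |z|
= 1 + 1 + 2 + 4 + 2
= 2 + 2 + 6
= 4 + 6
= 10

10


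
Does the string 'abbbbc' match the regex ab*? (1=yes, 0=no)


Pattern: ab*
String: 'abbbbc'
Pattern requires: exactly one 'a' followed by zero or more 'b's
First char is 'a' -> OK
Rest 'bbbbc': all b's? No
Result: 0

0


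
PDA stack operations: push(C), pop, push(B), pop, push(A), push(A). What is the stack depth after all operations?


Tracing stack operations:
  push(C) -> stack = [C], depth=1
  pop -> removed C, stack = [], depth=0
  push(B) -> stack = [B], depth=1
  pop -> removed B, stack = [], depth=0
  push(A) -> stack = [A], depth=1
  push(A) -> stack = [A,A], depth=2
Final depth = 2

2


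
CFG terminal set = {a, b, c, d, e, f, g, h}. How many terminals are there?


Terminal symbols: a, b, c, d, e, f, g, h
Counting each: a (#1), b (#2), c (#3), d (#4), e (#5), f (#6), g (#7), h (#8)
Total = 8

8


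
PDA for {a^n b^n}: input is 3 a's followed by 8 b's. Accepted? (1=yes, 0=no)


Language requires equal numbers of a's and b's
PDA pushes for each 'a', pops for each 'b'
Number of a's = 3
Number of b's = 8
3 != 8 -> Reject

0


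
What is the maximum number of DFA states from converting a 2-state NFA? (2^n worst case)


NFA has 2 states
Subset construction: each DFA state = subset of NFA states
Maximum subsets = 2^2
2^2 = 4

4


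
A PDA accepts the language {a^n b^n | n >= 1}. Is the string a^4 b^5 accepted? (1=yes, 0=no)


Language requires equal numbers of a's and b's
PDA pushes for each 'a', pops for each 'b'
Number of a's = 4
Number of b's = 5
4 != 5 -> Reject

0


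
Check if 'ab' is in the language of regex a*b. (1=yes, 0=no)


Pattern: a*b
String: 'ab'
Pattern requires: zero or more 'a's followed by exactly one 'b'
Found 1 leading 'a's
Remaining: 'b'
Remaining is exactly 'b' -> match
Result: 1

1


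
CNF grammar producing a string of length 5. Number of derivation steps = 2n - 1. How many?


Chomsky Normal Form derivation:
String length n = 5
Each step either:
  - Splits a nonterminal into two (n-1 such steps)
  - Converts a nonterminal to terminal (n such steps)
Total = (n-1) + n = 2n - 1
= 2(5) - 1
= 10 - 1
= 9

9


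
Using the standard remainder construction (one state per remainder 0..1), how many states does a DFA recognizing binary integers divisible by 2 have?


Divisibility by 2 is tracked via the remainder mod 2: 0, 1, ..., 1
The construction assigns one state to each remainder
Number of remainders = 2

2


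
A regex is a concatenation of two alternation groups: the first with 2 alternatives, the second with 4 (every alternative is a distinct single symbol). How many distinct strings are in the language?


First group: 2 alternatives
Second group: 4 alternatives
Concatenation: each choice from group 1 pairs with each from group 2
Total = 2 x 4 = 8

8


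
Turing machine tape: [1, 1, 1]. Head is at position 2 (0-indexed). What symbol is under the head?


Tape: [1, 1, 1]
Positions: 0 1 2
Values:    1 1 1
Head at position 2
tape[2] = 1

1


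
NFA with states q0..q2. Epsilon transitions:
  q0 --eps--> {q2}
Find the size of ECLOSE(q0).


Starting from q0
Initialize closure = {q0}
Follow epsilon from q0 -> add q2
Final closure: {q0, q2}
Size = 2

2


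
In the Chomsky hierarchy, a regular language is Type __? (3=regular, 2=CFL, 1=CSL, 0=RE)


Chomsky hierarchy levels:
  Type 3: Regular (DFA/NFA/regex)
  Type 2: Context-free (PDA)
  Type 1: Context-sensitive
  Type 0: Recursively enumerable (TM)
'regular' corresponds to Type 3

3


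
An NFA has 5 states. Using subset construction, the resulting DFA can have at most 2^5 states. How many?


NFA has 5 states
Subset construction: each DFA state = subset of NFA states
Maximum subsets = 2^5
2^5 = 32

32


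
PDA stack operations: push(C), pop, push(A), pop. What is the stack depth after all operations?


Tracing stack operations:
  push(C) -> stack = [C], depth=1
  pop -> removed C, stack = [], depth=0
  push(A) -> stack = [A], depth=1
  pop -> removed A, stack = [], depth=0
Final depth = 0

0


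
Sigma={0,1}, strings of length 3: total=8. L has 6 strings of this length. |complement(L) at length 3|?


Alphabet: {0,1}
String length: 3
Total strings of length 3 = 2^3 = 8
Strings in L = 6
Complement = total - |L|
= 8 - 6
= 2

2


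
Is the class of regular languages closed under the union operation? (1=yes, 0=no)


Regular languages are closed under:
- Union (DFA product construction)
- Intersection (DFA product construction)
- Complement (swap accept/reject states)
- Concatenation (NFA construction)
- Kleene star (NFA construction)
union is in this list
Therefore: closed

1


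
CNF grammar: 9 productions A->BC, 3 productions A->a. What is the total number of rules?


CNF allows two rule forms:
  A -> BC (binary): 9 rules
  A -> a (terminal): 3 rules
Total = 9 + 3 = 12

12


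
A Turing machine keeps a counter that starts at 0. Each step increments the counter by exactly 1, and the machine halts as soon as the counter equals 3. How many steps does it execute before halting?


Counter starts at 0. Counting sequence:
  Step 1: counter = 1
  Step 2: counter = 2
  Step 3: counter = 3
Counter reached 3 -> halt
Total steps = 3

3


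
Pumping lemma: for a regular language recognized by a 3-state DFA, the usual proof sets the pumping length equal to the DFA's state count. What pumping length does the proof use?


Pumping lemma for regular languages (standard proof):
Take p = |Q|, the number of DFA states.
Any string of length >= |Q| passes through |Q|+1 states while reading its first |Q| symbols,
so by pigeonhole some state repeats, giving the loop that can be pumped.
Here |Q| = 3
Therefore the proof uses p = 3

3


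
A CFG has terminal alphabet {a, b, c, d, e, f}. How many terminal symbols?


Terminal symbols: a, b, c, d, e, f
Counting each: a (#1), b (#2), c (#3), d (#4), e (#5), f (#6)
Total = 6

6


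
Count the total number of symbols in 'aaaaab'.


String: 'aaaaab'
Counting characters:
  'a' appears 5 time(s)
  'b' appears 1 time(s)
Total length = 5 + 1 = 6

6


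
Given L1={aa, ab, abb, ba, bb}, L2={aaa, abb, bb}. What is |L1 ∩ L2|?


L1 = {aa, ab, abb, ba, bb}
L2 = {aaa, abb, bb}
Checking each string in L1 against L2:
  'aa': in L2? No
  'ab': in L2? No
  'abb': in L2? Yes
  'ba': in L2? No
  'bb': in L2? Yes
Intersection = {abb, bb}
|L1 ∩ L2| = 2

2


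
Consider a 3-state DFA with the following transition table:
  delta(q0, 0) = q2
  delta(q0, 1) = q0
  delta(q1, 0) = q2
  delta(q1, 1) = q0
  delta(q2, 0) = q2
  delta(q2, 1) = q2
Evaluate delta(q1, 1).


Looking up transition function:
delta(q1, 1) in the table
Row: q1, Column: 1
Result: q0

q0


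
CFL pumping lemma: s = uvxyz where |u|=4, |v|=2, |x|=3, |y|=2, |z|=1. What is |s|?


|s| = |u| + |v| + |x| + |y| + |z|
= 4 + 2 + 3 + 2 + 1
= 6 + 3 + 3
= 9 + 3
= 12

12


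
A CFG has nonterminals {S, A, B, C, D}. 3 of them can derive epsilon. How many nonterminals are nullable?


Nonterminals: {S, A, B, C, D}
A nonterminal is nullable if it can derive epsilon
Counting nullable nonterminals: 3
Total nullable = 3

3


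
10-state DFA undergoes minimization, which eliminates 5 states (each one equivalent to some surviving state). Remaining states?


Original DFA: 10 states
Redundant states removed: 5
Minimized states = original - removed
= 10 - 5
= 5

5


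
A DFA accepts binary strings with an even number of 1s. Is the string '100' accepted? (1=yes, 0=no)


DFA has 2 states: q_even (start, accept=yes) and q_odd
Processing string '100' character by character:
  Position 0: read '1', 1-count=1 -> q_odd
  Position 1: read '0', 1-count=1 -> q_odd (no change)
  Position 2: read '0', 1-count=1 -> q_odd (no change)
Final state: q_odd, total 1s = 1 (odd); the DFA requires an even count -> reject

0


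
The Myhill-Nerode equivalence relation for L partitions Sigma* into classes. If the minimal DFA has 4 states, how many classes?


Myhill-Nerode theorem:
Number of equivalence classes = number of states in minimal DFA
Minimal DFA states = 4
Therefore equivalence classes = 4

4


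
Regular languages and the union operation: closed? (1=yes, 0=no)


Regular languages are closed under all standard operations:
- Union: Yes (product construction)
- Intersection: Yes (product construction)
- Complement: Yes (swap accept/reject)
- Concatenation: Yes (NFA construction)
Operation: union -> Closed

1


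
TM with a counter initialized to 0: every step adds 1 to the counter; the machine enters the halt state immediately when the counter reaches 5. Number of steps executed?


Counter starts at 0. Counting sequence:
  Step 1: counter = 1
  Step 2: counter = 2
  Step 3: counter = 3
  Step 4: counter = 4
  Step 5: counter = 5
Counter reached 5 -> halt
Total steps = 5

5


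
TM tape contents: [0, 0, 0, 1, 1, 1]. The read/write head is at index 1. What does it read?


Tape: [0, 0, 0, 1, 1, 1]
Positions: 0 1 2 3 4 5
Values:    0 0 0 1 1 1
Head at position 1
tape[1] = 0

0


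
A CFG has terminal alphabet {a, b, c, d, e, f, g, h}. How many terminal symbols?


Terminal symbols: a, b, c, d, e, f, g, h
Counting each: a (#1), b (#2), c (#3), d (#4), e (#5), f (#6), g (#7), h (#8)
Total = 8

8


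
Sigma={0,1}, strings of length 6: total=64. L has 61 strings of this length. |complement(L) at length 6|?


Alphabet: {0,1}
String length: 6
Total strings of length 6 = 2^6 = 64
Strings in L = 61
Complement = total - |L|
= 64 - 61
= 3

3


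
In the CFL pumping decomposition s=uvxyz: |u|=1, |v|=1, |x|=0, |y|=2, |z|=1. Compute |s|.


|s| = |u| + |v| + |x| + |y| + |z|
= 1 + 1 + 0 + 2 + 1
= 2 + 0 + 3
= 2 + 3
= 5

5


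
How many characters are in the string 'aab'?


String: 'aab'
Counting characters:
  'a' appears 2 time(s)
  'b' appears 1 time(s)
Total length = 2 + 1 = 3

3


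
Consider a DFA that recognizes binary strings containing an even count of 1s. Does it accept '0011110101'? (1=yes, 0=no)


DFA has 2 states: q_even (start, accept=yes) and q_odd
Processing string '0011110101' character by character:
  Position 0: read '0', 1-count=0 -> q_even (no change)
  Position 1: read '0', 1-count=0 -> q_even (no change)
  Position 2: read '1', 1-count=1 -> q_odd
  Position 3: read '1', 1-count=2 -> q_even
  Position 4: read '1', 1-count=3 -> q_odd
  Position 5: read '1', 1-count=4 -> q_even
  Position 6: read '0', 1-count=4 -> q_even (no change)
  Position 7: read '1', 1-count=5 -> q_odd
  Position 8: read '0', 1-count=5 -> q_odd (no change)
  Position 9: read '1', 1-count=6 -> q_even
Final state: q_even, total 1s = 6 (even); the DFA requires an even count -> accept

1


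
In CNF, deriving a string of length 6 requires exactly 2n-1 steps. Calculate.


Chomsky Normal Form derivation:
String length n = 6
Each step either:
  - Splits a nonterminal into two (n-1 such steps)
  - Converts a nonterminal to terminal (n such steps)
Total = (n-1) + n = 2n - 1
= 2(6) - 1
= 12 - 1
= 11

11


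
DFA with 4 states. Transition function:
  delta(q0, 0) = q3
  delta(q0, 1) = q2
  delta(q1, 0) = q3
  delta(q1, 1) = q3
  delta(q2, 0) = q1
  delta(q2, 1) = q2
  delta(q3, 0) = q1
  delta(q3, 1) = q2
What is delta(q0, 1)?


Looking up transition function:
delta(q0, 1) in the table
Row: q0, Column: 1
Result: q2

q2


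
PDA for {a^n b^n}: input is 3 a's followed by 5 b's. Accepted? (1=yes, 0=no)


Language requires equal numbers of a's and b's
PDA pushes for each 'a', pops for each 'b'
Number of a's = 3
Number of b's = 5
3 != 5 -> Reject

0


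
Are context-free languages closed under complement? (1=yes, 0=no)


CFL closure properties:
  Closed under: union, concatenation, Kleene star
  NOT closed under: intersection, complement
Operation 'complement' is in not-closed list -> No (not closed)

0


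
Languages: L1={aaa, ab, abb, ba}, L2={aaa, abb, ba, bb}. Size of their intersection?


L1 = {aaa, ab, abb, ba}
L2 = {aaa, abb, ba, bb}
Checking each string in L1 against L2:
  'aaa': in L2? Yes
  'ab': in L2? No
  'abb': in L2? Yes
  'ba': in L2? Yes
Intersection = {aaa, abb, ba}
|L1 ∩ L2| = 3

3


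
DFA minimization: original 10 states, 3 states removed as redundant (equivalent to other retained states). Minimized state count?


Original DFA: 10 states
Redundant states removed: 3
Minimized states = original - removed
= 10 - 3
= 7

7


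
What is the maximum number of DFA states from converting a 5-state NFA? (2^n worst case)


NFA has 5 states
Subset construction: each DFA state = subset of NFA states
Maximum subsets = 2^5
2^5 = 32

32


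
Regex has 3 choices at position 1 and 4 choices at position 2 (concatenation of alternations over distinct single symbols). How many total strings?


First group: 3 alternatives
Second group: 4 alternatives
Concatenation: each choice from group 1 pairs with each from group 2
Total = 3 x 4 = 12

12


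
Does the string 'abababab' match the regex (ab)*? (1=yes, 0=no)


Pattern: (ab)*
String: 'abababab'
Pattern requires: zero or more repetitions of 'ab'
Pairs: ['ab', 'ab', 'ab', 'ab']
All pairs are 'ab'? Yes
Result: 1

1


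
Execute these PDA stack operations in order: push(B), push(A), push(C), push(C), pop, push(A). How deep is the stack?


Tracing stack operations:
  push(B) -> stack = [B], depth=1
  push(A) -> stack = [B,A], depth=2
  push(C) -> stack = [B,A,C], depth=3
  push(C) -> stack = [B,A,C,C], depth=4
  pop -> removed C, stack = [B,A,C], depth=3
  push(A) -> stack = [B,A,C,A], depth=4
Final depth = 4

4


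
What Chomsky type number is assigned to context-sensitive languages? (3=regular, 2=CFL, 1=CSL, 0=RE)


Chomsky hierarchy levels:
  Type 3: Regular (DFA/NFA/regex)
  Type 2: Context-free (PDA)
  Type 1: Context-sensitive
  Type 0: Recursively enumerable (TM)
'context-sensitive' corresponds to Type 1

1


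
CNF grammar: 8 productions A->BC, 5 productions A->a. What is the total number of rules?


CNF allows two rule forms:
  A -> BC (binary): 8 rules
  A -> a (terminal): 5 rules
Total = 8 + 5 = 13

13


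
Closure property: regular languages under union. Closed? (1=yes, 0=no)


Regular languages are closed under:
- Union (DFA product construction)
- Intersection (DFA product construction)
- Complement (swap accept/reject states)
- Concatenation (NFA construction)
- Kleene star (NFA construction)
union is in this list
Therefore: closed

1


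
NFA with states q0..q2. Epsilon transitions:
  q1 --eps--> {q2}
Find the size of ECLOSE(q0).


Starting from q0
Initialize closure = {q0}
q0 has no outgoing epsilon transitions -> nothing to add
Final closure: {q0}
Size = 1

1


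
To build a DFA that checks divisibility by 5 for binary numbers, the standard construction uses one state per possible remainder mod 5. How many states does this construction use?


Divisibility by 5 is tracked via the remainder mod 5: 0, 1, ..., 4
The construction assigns one state to each remainder
Number of remainders = 5

5


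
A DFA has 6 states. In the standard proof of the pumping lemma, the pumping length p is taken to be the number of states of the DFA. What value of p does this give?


Pumping lemma for regular languages (standard proof):
Take p = |Q|, the number of DFA states.
Any string of length >= |Q| passes through |Q|+1 states while reading its first |Q| symbols,
so by pigeonhole some state repeats, giving the loop that can be pumped.
Here |Q| = 6
Therefore the proof uses p = 6

6


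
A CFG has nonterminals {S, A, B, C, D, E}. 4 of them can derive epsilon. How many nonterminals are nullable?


Nonterminals: {S, A, B, C, D, E}
A nonterminal is nullable if it can derive epsilon
Counting nullable nonterminals: 4
Total nullable = 4

4


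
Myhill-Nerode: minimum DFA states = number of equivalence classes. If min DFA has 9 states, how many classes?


Myhill-Nerode theorem:
Number of equivalence classes = number of states in minimal DFA
Minimal DFA states = 9
Therefore equivalence classes = 9

9


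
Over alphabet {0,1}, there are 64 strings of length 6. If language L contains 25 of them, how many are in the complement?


Alphabet: {0,1}
String length: 6
Total strings of length 6 = 2^6 = 64
Strings in L = 25
Complement = total - |L|
= 64 - 25
= 39

39


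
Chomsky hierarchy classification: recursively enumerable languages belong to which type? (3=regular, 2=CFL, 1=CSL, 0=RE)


Chomsky hierarchy levels:
  Type 3: Regular (DFA/NFA/regex)
  Type 2: Context-free (PDA)
  Type 1: Context-sensitive
  Type 0: Recursively enumerable (TM)
'recursively enumerable' corresponds to Type 0

0


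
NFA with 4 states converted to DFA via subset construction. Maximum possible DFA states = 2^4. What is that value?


NFA has 4 states
Subset construction: each DFA state = subset of NFA states
Maximum subsets = 2^4
2^4 = 16

16


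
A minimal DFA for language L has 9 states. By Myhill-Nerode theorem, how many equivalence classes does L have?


Myhill-Nerode theorem:
Number of equivalence classes = number of states in minimal DFA
Minimal DFA states = 9
Therefore equivalence classes = 9

9


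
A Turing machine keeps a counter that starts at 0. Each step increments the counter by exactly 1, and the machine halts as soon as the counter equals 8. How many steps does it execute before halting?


Counter starts at 0. Counting sequence:
  Step 1: counter = 1
  Step 2: counter = 2
  Step 3: counter = 3
  Step 4: counter = 4
  Step 5: counter = 5
  Step 6: counter = 6
  Step 7: counter = 7
  Step 8: counter = 8
Counter reached 8 -> halt
Total steps = 8

8


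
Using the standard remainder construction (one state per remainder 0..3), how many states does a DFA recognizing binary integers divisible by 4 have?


Divisibility by 4 is tracked via the remainder mod 4: 0, 1, ..., 3
The construction assigns one state to each remainder
Number of remainders = 4

4


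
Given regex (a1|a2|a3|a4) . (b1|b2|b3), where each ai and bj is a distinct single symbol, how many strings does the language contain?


First group: 4 alternatives
Second group: 3 alternatives
Concatenation: each choice from group 1 pairs with each from group 2
Total = 4 x 3 = 12

12


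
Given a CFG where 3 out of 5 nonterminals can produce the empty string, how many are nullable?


Nonterminals: {S, A, B, C, D}
A nonterminal is nullable if it can derive epsilon
Counting nullable nonterminals: 3
Total nullable = 3

3


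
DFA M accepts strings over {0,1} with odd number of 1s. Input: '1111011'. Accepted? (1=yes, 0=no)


DFA has 2 states: q_even (start, accept=no) and q_odd
Processing string '1111011' character by character:
  Position 0: read '1', 1-count=1 -> q_odd
  Position 1: read '1', 1-count=2 -> q_even
  Position 2: read '1', 1-count=3 -> q_odd
  Position 3: read '1', 1-count=4 -> q_even
  Position 4: read '0', 1-count=4 -> q_even (no change)
  Position 5: read '1', 1-count=5 -> q_odd
  Position 6: read '1', 1-count=6 -> q_even
Final state: q_even, total 1s = 6 (even); the DFA requires an odd count -> reject

0


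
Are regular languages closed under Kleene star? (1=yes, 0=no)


Regular languages are closed under:
- Union (DFA product construction)
- Intersection (DFA product construction)
- Complement (swap accept/reject states)
- Concatenation (NFA construction)
- Kleene star (NFA construction)
Kleene star is in this list
Therefore: closed

1


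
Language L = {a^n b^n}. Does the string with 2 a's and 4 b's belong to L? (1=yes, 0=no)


Language requires equal numbers of a's and b's
PDA pushes for each 'a', pops for each 'b'
Number of a's = 2
Number of b's = 4
2 != 4 -> Reject

0


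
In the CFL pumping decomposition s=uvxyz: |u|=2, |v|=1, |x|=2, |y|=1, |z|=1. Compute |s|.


|s| = |u| + |v| + |x| + |y| + |z|
= 2 + 1 + 2 + 1 + 1
= 3 + 2 + 2
= 5 + 2
= 7

7


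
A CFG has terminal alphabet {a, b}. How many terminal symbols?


Terminal symbols: a, b
Counting each: a (#1), b (#2)
Total = 2

2


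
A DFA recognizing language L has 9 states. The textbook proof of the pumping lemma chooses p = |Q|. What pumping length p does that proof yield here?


Pumping lemma for regular languages (standard proof):
Take p = |Q|, the number of DFA states.
Any string of length >= |Q| passes through |Q|+1 states while reading its first |Q| symbols,
so by pigeonhole some state repeats, giving the loop that can be pumped.
Here |Q| = 9
Therefore the proof uses p = 9

9


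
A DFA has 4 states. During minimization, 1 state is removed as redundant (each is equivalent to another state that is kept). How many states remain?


Original DFA: 4 states
Redundant states removed: 1
Minimized states = original - removed
= 4 - 1
= 3

3


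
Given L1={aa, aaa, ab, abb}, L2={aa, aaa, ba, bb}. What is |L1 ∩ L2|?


L1 = {aa, aaa, ab, abb}
L2 = {aa, aaa, ba, bb}
Checking each string in L1 against L2:
  'aa': in L2? Yes
  'aaa': in L2? Yes
  'ab': in L2? No
  'abb': in L2? No
Intersection = {aa, aaa}
|L1 ∩ L2| = 2

2


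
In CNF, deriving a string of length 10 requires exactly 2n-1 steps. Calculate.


Chomsky Normal Form derivation:
String length n = 10
Each step either:
  - Splits a nonterminal into two (n-1 such steps)
  - Converts a nonterminal to terminal (n such steps)
Total = (n-1) + n = 2n - 1
= 2(10) - 1
= 20 - 1
= 19

19


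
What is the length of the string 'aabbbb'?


String: 'aabbbb'
Counting characters:
  'a' appears 2 time(s)
  'b' appears 4 time(s)
Total length = 2 + 4 = 6

6


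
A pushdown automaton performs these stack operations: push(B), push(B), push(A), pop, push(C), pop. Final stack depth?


Tracing stack operations:
  push(B) -> stack = [B], depth=1
  push(B) -> stack = [B,B], depth=2
  push(A) -> stack = [B,B,A], depth=3
  pop -> removed A, stack = [B,B], depth=2
  push(C) -> stack = [B,B,C], depth=3
  pop -> removed C, stack = [B,B], depth=2
Final depth = 2

2


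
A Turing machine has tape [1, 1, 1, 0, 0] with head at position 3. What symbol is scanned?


Tape: [1, 1, 1, 0, 0]
Positions: 0 1 2 3 4
Values:    1 1 1 0 0
Head at position 3
tape[3] = 0

0


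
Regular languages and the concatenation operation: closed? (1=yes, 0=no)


Regular languages are closed under all standard operations:
- Union: Yes (product construction)
- Intersection: Yes (product construction)
- Complement: Yes (swap accept/reject)
- Concatenation: Yes (NFA construction)
Operation: concatenation -> Closed

1


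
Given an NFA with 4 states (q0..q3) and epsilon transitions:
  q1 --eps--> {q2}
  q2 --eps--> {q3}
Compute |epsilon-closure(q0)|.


Starting from q0
Initialize closure = {q0}
q0 has no outgoing epsilon transitions -> nothing to add
Final closure: {q0}
Size = 1

1


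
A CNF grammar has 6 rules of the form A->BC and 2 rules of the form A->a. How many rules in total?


CNF allows two rule forms:
  A -> BC (binary): 6 rules
  A -> a (terminal): 2 rules
Total = 6 + 2 = 8

8


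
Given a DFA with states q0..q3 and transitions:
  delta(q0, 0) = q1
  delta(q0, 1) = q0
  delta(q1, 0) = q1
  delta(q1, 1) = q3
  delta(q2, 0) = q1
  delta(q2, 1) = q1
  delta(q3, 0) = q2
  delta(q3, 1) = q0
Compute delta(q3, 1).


Looking up transition function:
delta(q3, 1) in the table
Row: q3, Column: 1
Result: q0

q0


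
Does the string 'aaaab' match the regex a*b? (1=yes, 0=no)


Pattern: a*b
String: 'aaaab'
Pattern requires: zero or more 'a's followed by exactly one 'b'
Found 4 leading 'a's
Remaining: 'b'
Remaining is exactly 'b' -> match
Result: 1

1


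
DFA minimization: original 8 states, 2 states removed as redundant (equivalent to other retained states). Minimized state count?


Original DFA: 8 states
Redundant states removed: 2
Minimized states = original - removed
= 8 - 2
= 6

6


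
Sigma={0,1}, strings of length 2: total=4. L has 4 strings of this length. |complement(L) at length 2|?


Alphabet: {0,1}
String length: 2
Total strings of length 2 = 2^2 = 4
Strings in L = 4
Complement = total - |L|
= 4 - 4
= 0

0


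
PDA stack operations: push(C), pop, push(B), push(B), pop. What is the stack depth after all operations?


Tracing stack operations:
  push(C) -> stack = [C], depth=1
  pop -> removed C, stack = [], depth=0
  push(B) -> stack = [B], depth=1
  push(B) -> stack = [B,B], depth=2
  pop -> removed B, stack = [B], depth=1
Final depth = 1

1


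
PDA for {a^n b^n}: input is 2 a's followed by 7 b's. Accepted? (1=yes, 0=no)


Language requires equal numbers of a's and b's
PDA pushes for each 'a', pops for each 'b'
Number of a's = 2
Number of b's = 7
2 != 7 -> Reject

0


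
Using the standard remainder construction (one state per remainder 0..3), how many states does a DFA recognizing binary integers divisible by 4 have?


Divisibility by 4 is tracked via the remainder mod 4: 0, 1, ..., 3
The construction assigns one state to each remainder
Number of remainders = 4

4


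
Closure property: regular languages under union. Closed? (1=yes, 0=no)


Regular languages are closed under:
- Union (DFA product construction)
- Intersection (DFA product construction)
- Complement (swap accept/reject states)
- Concatenation (NFA construction)
- Kleene star (NFA construction)
union is in this list
Therefore: closed

1


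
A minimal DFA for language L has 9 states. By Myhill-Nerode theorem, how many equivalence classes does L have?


Myhill-Nerode theorem:
Number of equivalence classes = number of states in minimal DFA
Minimal DFA states = 9
Therefore equivalence classes = 9

9


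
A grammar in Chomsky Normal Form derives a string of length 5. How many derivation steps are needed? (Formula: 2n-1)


Chomsky Normal Form derivation:
String length n = 5
Each step either:
  - Splits a nonterminal into two (n-1 such steps)
  - Converts a nonterminal to terminal (n such steps)
Total = (n-1) + n = 2n - 1
= 2(5) - 1
= 10 - 1
= 9

9


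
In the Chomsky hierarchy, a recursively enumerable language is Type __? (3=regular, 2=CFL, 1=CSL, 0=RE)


Chomsky hierarchy levels:
  Type 3: Regular (DFA/NFA/regex)
  Type 2: Context-free (PDA)
  Type 1: Context-sensitive
  Type 0: Recursively enumerable (TM)
'recursively enumerable' corresponds to Type 0

0


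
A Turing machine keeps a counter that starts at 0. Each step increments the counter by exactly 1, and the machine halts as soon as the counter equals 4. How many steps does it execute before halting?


Counter starts at 0. Counting sequence:
  Step 1: counter = 1
  Step 2: counter = 2
  Step 3: counter = 3
  Step 4: counter = 4
Counter reached 4 -> halt
Total steps = 4

4


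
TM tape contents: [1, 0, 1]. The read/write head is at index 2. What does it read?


Tape: [1, 0, 1]
Positions: 0 1 2
Values:    1 0 1
Head at position 2
tape[2] = 1

1


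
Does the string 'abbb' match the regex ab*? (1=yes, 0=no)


Pattern: ab*
String: 'abbb'
Pattern requires: exactly one 'a' followed by zero or more 'b's
First char is 'a' -> OK
Rest 'bbb': all b's? Yes
Result: 1

1


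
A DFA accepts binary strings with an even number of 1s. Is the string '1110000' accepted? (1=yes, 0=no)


DFA has 2 states: q_even (start, accept=yes) and q_odd
Processing string '1110000' character by character:
  Position 0: read '1', 1-count=1 -> q_odd
  Position 1: read '1', 1-count=2 -> q_even
  Position 2: read '1', 1-count=3 -> q_odd
  Position 3: read '0', 1-count=3 -> q_odd (no change)
  Position 4: read '0', 1-count=3 -> q_odd (no change)
  Position 5: read '0', 1-count=3 -> q_odd (no change)
  Position 6: read '0', 1-count=3 -> q_odd (no change)
Final state: q_odd, total 1s = 3 (odd); the DFA requires an even count -> reject

0


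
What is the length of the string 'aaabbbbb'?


String: 'aaabbbbb'
Counting characters:
  'a' appears 3 time(s)
  'b' appears 5 time(s)
Total length = 3 + 5 = 8

8


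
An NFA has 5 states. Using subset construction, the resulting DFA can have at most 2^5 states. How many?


NFA has 5 states
Subset construction: each DFA state = subset of NFA states
Maximum subsets = 2^5
2^5 = 32

32


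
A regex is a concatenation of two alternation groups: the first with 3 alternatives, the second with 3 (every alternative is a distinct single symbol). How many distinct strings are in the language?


First group: 3 alternatives
Second group: 3 alternatives
Concatenation: each choice from group 1 pairs with each from group 2
Total = 3 x 3 = 9

9


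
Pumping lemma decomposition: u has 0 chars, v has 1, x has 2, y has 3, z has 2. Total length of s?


|s| = |u| + |v| + |x| + |y| + |z|
= 0 + 1 + 2 + 3 + 2
= 1 + 2 + 5
= 3 + 5
= 8

8


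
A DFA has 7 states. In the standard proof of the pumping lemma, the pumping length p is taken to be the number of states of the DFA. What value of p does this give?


Pumping lemma for regular languages (standard proof):
Take p = |Q|, the number of DFA states.
Any string of length >= |Q| passes through |Q|+1 states while reading its first |Q| symbols,
so by pigeonhole some state repeats, giving the loop that can be pumped.
Here |Q| = 7
Therefore the proof uses p = 7

7


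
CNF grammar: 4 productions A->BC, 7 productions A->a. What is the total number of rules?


CNF allows two rule forms:
  A -> BC (binary): 4 rules
  A -> a (terminal): 7 rules
Total = 4 + 7 = 11

11


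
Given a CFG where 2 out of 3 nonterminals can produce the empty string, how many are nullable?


Nonterminals: {S, A, B}
A nonterminal is nullable if it can derive epsilon
Counting nullable nonterminals: 2
Total nullable = 2

2


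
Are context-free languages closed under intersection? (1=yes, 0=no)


CFL closure properties:
  Closed under: union, concatenation, Kleene star
  NOT closed under: intersection, complement
Operation 'intersection' is in not-closed list -> No (not closed)

0


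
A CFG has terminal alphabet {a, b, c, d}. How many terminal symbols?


Terminal symbols: a, b, c, d
Counting each: a (#1), b (#2), c (#3), d (#4)
Total = 4

4


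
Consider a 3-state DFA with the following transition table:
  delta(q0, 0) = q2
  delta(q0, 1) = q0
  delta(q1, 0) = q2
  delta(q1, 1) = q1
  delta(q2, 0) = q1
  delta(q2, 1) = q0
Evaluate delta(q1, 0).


Looking up transition function:
delta(q1, 0) in the table
Row: q1, Column: 0
Result: q2

q2


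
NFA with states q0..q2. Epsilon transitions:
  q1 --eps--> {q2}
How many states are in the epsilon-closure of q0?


Starting from q0
Initialize closure = {q0}
q0 has no outgoing epsilon transitions -> nothing to add
Final closure: {q0}
Size = 1

1


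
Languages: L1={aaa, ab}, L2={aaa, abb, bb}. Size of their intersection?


L1 = {aaa, ab}
L2 = {aaa, abb, bb}
Checking each string in L1 against L2:
  'aaa': in L2? Yes
  'ab': in L2? No
Intersection = {aaa}
|L1 ∩ L2| = 1

1


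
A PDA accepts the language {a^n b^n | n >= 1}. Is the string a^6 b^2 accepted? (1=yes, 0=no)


Language requires equal numbers of a's and b's
PDA pushes for each 'a', pops for each 'b'
Number of a's = 6
Number of b's = 2
6 != 2 -> Reject

0


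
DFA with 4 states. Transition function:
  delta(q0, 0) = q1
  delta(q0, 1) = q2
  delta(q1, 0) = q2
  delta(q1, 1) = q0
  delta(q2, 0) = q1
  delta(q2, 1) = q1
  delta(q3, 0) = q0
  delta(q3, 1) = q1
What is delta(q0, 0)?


Looking up transition function:
delta(q0, 0) in the table
Row: q0, Column: 0
Result: q1

q1


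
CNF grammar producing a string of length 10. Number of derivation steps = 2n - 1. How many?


Chomsky Normal Form derivation:
String length n = 10
Each step either:
  - Splits a nonterminal into two (n-1 such steps)
  - Converts a nonterminal to terminal (n such steps)
Total = (n-1) + n = 2n - 1
= 2(10) - 1
= 20 - 1
= 19

19


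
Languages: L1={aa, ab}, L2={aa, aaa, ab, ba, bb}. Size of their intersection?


L1 = {aa, ab}
L2 = {aa, aaa, ab, ba, bb}
Checking each string in L1 against L2:
  'aa': in L2? Yes
  'ab': in L2? Yes
Intersection = {aa, ab}
|L1 ∩ L2| = 2

2


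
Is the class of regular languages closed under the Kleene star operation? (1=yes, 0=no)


Regular languages are closed under:
- Union (DFA product construction)
- Intersection (DFA product construction)
- Complement (swap accept/reject states)
- Concatenation (NFA construction)
- Kleene star (NFA construction)
Kleene star is in this list
Therefore: closed

1


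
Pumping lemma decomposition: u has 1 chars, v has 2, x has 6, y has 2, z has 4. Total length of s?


|s| = |u| + |v| + |x| + |y| + |z|
= 1 + 2 + 6 + 2 + 4
= 3 + 6 + 6
= 9 + 6
= 15

15


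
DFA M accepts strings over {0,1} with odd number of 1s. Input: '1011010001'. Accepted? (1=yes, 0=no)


DFA has 2 states: q_even (start, accept=no) and q_odd
Processing string '1011010001' character by character:
  Position 0: read '1', 1-count=1 -> q_odd
  Position 1: read '0', 1-count=1 -> q_odd (no change)
  Position 2: read '1', 1-count=2 -> q_even
  Position 3: read '1', 1-count=3 -> q_odd
  Position 4: read '0', 1-count=3 -> q_odd (no change)
  Position 5: read '1', 1-count=4 -> q_even
  Position 6: read '0', 1-count=4 -> q_even (no change)
  Position 7: read '0', 1-count=4 -> q_even (no change)
  Position 8: read '0', 1-count=4 -> q_even (no change)
  Position 9: read '1', 1-count=5 -> q_odd
Final state: q_odd, total 1s = 5 (odd); the DFA requires an odd count -> accept

1


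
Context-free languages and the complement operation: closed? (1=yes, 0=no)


CFL closure properties:
  Closed under: union, concatenation, Kleene star
  NOT closed under: intersection, complement
Operation 'complement' is in not-closed list -> No (not closed)

0


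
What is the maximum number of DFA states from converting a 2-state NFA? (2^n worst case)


NFA has 2 states
Subset construction: each DFA state = subset of NFA states
Maximum subsets = 2^2
2^2 = 4

4


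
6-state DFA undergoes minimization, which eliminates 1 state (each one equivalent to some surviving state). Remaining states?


Original DFA: 6 states
Redundant states removed: 1
Minimized states = original - removed
= 6 - 1
= 5

5


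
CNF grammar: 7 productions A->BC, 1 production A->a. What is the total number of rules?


CNF allows two rule forms:
  A -> BC (binary): 7 rules
  A -> a (terminal): 1 rule
Total = 7 + 1 = 8

8


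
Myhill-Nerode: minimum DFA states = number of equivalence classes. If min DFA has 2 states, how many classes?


Myhill-Nerode theorem:
Number of equivalence classes = number of states in minimal DFA
Minimal DFA states = 2
Therefore equivalence classes = 2

2


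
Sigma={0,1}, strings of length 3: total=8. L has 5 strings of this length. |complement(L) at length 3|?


Alphabet: {0,1}
String length: 3
Total strings of length 3 = 2^3 = 8
Strings in L = 5
Complement = total - |L|
= 8 - 5
= 3

3


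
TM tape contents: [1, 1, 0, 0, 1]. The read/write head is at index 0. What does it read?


Tape: [1, 1, 0, 0, 1]
Positions: 0 1 2 3 4
Values:    1 1 0 0 1
Head at position 0
tape[0] = 1

1


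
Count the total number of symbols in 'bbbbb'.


String: 'bbbbb'
Counting characters:
  'b' appears 5 time(s)
Total length = 0 + 5 = 5

5


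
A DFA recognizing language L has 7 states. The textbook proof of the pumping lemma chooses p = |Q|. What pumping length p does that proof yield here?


Pumping lemma for regular languages (standard proof):
Take p = |Q|, the number of DFA states.
Any string of length >= |Q| passes through |Q|+1 states while reading its first |Q| symbols,
so by pigeonhole some state repeats, giving the loop that can be pumped.
Here |Q| = 7
Therefore the proof uses p = 7

7


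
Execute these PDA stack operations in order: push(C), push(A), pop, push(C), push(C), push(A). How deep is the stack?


Tracing stack operations:
  push(C) -> stack = [C], depth=1
  push(A) -> stack = [C,A], depth=2
  pop -> removed A, stack = [C], depth=1
  push(C) -> stack = [C,C], depth=2
  push(C) -> stack = [C,C,C], depth=3
  push(A) -> stack = [C,C,C,A], depth=4
Final depth = 4

4


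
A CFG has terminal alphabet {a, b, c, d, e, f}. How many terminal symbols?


Terminal symbols: a, b, c, d, e, f
Counting each: a (#1), b (#2), c (#3), d (#4), e (#5), f (#6)
Total = 6

6


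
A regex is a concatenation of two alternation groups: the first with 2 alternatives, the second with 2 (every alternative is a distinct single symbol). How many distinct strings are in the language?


First group: 2 alternatives
Second group: 2 alternatives
Concatenation: each choice from group 1 pairs with each from group 2
Total = 2 x 2 = 4

4


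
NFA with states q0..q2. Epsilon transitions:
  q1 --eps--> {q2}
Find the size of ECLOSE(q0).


Starting from q0
Initialize closure = {q0}
q0 has no outgoing epsilon transitions -> nothing to add
Final closure: {q0}
Size = 1

1


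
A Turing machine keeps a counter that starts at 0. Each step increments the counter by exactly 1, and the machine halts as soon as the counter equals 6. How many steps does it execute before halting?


Counter starts at 0. Counting sequence:
  Step 1: counter = 1
  Step 2: counter = 2
  Step 3: counter = 3
  Step 4: counter = 4
  Step 5: counter = 5
  Step 6: counter = 6
Counter reached 6 -> halt
Total steps = 6

6


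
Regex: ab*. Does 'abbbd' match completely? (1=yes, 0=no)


Pattern: ab*
String: 'abbbd'
Pattern requires: exactly one 'a' followed by zero or more 'b's
First char is 'a' -> OK
Rest 'bbbd': all b's? No
Result: 0

0


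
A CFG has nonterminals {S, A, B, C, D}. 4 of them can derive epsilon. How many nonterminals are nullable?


Nonterminals: {S, A, B, C, D}
A nonterminal is nullable if it can derive epsilon
Counting nullable nonterminals: 4
Total nullable = 4

4


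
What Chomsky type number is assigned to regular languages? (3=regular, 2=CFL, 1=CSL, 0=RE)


Chomsky hierarchy levels:
  Type 3: Regular (DFA/NFA/regex)
  Type 2: Context-free (PDA)
  Type 1: Context-sensitive
  Type 0: Recursively enumerable (TM)
'regular' corresponds to Type 3

3
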